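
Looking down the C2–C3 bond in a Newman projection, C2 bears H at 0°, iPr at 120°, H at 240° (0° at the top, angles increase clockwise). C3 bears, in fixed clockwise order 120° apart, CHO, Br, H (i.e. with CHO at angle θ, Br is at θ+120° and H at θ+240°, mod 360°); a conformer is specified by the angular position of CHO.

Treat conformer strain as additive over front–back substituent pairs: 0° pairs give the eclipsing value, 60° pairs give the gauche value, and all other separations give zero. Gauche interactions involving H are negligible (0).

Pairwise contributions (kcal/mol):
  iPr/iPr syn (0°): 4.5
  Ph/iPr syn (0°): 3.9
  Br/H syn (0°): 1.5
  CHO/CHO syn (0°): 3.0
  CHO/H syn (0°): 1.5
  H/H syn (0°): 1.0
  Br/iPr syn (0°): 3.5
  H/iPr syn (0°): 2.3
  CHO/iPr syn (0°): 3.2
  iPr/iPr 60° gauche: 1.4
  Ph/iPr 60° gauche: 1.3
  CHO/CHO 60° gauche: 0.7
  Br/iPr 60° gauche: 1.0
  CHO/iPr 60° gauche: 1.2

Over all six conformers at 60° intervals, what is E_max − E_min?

CHO at 0° (eclipsed): H(0°)/CHO(0°) eclipsed 1.5; iPr(120°)/Br(120°) eclipsed 3.5; H(240°)/H(240°) eclipsed 1.0 → 6.0 kcal/mol.
CHO at 60° (staggered): iPr(120°)/CHO(60°) gauche 1.2; iPr(120°)/Br(180°) gauche 1.0 → 2.2 kcal/mol.
CHO at 120° (eclipsed): H(0°)/H(0°) eclipsed 1.0; iPr(120°)/CHO(120°) eclipsed 3.2; H(240°)/Br(240°) eclipsed 1.5 → 5.7 kcal/mol.
CHO at 180° (staggered): iPr(120°)/CHO(180°) gauche 1.2 → 1.2 kcal/mol.
CHO at 240° (eclipsed): H(0°)/Br(0°) eclipsed 1.5; iPr(120°)/H(120°) eclipsed 2.3; H(240°)/CHO(240°) eclipsed 1.5 → 5.3 kcal/mol.
CHO at 300° (staggered): iPr(120°)/Br(60°) gauche 1.0 → 1.0 kcal/mol.
Max at 0° (6.0 kcal/mol), min at 300° (1.0 kcal/mol); barrier = 5.0 kcal/mol.

5.0 kcal/mol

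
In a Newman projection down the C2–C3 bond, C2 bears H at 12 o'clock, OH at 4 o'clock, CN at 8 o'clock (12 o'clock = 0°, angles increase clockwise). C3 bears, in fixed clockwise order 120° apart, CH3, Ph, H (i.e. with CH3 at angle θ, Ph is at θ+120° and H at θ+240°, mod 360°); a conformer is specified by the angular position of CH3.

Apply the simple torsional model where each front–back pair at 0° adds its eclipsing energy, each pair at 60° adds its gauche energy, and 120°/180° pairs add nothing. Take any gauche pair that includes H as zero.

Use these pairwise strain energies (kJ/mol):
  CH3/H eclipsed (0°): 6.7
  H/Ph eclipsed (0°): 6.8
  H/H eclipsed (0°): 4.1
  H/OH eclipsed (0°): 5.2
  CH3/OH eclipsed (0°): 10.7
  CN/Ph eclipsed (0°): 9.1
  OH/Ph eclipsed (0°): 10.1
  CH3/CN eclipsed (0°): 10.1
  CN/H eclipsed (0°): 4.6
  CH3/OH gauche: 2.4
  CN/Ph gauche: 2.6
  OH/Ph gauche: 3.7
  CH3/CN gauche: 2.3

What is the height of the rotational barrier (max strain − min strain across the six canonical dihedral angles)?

17.9 kJ/mol

CH3 at 0° (eclipsed): H(0°)/CH3(0°) eclipsed 6.7; OH(120°)/Ph(120°) eclipsed 10.1; CN(240°)/H(240°) eclipsed 4.6 → 21.4 kJ/mol.
CH3 at 60° (staggered): OH(120°)/CH3(60°) gauche 2.4; OH(120°)/Ph(180°) gauche 3.7; CN(240°)/Ph(180°) gauche 2.6 → 8.7 kJ/mol.
CH3 at 120° (eclipsed): H(0°)/H(0°) eclipsed 4.1; OH(120°)/CH3(120°) eclipsed 10.7; CN(240°)/Ph(240°) eclipsed 9.1 → 23.9 kJ/mol.
CH3 at 180° (staggered): OH(120°)/CH3(180°) gauche 2.4; CN(240°)/CH3(180°) gauche 2.3; CN(240°)/Ph(300°) gauche 2.6 → 7.3 kJ/mol.
CH3 at 240° (eclipsed): H(0°)/Ph(0°) eclipsed 6.8; OH(120°)/H(120°) eclipsed 5.2; CN(240°)/CH3(240°) eclipsed 10.1 → 22.1 kJ/mol.
CH3 at 300° (staggered): OH(120°)/Ph(60°) gauche 3.7; CN(240°)/CH3(300°) gauche 2.3 → 6.0 kJ/mol.
Max at 120° (23.9 kJ/mol), min at 300° (6.0 kJ/mol); barrier = 17.9 kJ/mol.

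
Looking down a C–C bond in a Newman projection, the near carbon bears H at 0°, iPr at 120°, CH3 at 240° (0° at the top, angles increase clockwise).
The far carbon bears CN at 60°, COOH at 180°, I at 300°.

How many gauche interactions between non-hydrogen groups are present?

4

Non-H gauche pairs: iPr(120°)/CN(60°); iPr(120°)/COOH(180°); CH3(240°)/COOH(180°); CH3(240°)/I(300°) — 4 interactions.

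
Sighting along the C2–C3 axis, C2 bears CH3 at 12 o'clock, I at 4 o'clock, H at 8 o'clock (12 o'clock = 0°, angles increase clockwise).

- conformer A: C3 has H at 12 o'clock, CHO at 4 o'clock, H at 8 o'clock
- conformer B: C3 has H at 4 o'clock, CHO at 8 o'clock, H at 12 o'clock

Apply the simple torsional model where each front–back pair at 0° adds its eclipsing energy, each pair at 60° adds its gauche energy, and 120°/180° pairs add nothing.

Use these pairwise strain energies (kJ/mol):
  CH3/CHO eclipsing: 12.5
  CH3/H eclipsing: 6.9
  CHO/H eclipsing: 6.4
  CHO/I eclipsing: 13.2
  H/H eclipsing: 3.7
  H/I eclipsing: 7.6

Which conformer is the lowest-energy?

B

A (eclipsed): CH3–H eclipsed, I–CHO eclipsed, H–H eclipsed; 6.9 + 13.2 + 3.7 = 23.8 kJ/mol.
B (eclipsed): CH3–H eclipsed, I–H eclipsed, H–CHO eclipsed; 6.9 + 7.6 + 6.4 = 20.9 kJ/mol.
B has the lowest total (20.9 kJ/mol).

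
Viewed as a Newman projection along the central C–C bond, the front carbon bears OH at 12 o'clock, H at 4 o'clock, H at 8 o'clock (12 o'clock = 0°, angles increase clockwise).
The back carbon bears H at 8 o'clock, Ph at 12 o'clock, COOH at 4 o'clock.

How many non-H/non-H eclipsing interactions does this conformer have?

1

Non-H eclipsing pairs: OH(0°)/Ph(0°) — 1 interaction.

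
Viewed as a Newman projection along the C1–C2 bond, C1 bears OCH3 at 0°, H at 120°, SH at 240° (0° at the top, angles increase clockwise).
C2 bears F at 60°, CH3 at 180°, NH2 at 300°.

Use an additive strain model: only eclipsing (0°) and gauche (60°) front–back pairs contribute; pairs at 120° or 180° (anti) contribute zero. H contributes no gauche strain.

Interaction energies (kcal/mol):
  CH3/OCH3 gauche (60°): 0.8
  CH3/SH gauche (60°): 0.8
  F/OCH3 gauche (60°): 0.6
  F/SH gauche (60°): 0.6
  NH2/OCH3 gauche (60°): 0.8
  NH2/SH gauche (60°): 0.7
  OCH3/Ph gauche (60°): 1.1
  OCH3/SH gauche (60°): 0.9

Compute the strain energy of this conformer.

This conformer (staggered): OCH3(0°)/F(60°) gauche 0.6; OCH3(0°)/NH2(300°) gauche 0.8; SH(240°)/CH3(180°) gauche 0.8; SH(240°)/NH2(300°) gauche 0.7 → 2.9 kcal/mol.

2.9 kcal/mol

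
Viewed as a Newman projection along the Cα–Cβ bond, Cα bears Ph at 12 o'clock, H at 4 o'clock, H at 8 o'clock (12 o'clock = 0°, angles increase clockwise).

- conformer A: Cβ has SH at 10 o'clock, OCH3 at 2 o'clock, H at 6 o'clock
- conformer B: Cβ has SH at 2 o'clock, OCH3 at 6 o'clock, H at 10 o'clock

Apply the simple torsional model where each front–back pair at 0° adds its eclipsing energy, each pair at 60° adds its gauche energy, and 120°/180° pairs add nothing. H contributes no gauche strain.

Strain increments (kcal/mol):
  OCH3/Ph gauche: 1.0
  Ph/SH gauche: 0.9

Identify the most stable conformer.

A (staggered): Ph–SH gauche, Ph–OCH3 gauche; 0.9 + 1.0 = 1.9 kcal/mol.
B (staggered): Ph–SH gauche; 0.9 = 0.9 kcal/mol.
B has the lowest total (0.9 kcal/mol).

B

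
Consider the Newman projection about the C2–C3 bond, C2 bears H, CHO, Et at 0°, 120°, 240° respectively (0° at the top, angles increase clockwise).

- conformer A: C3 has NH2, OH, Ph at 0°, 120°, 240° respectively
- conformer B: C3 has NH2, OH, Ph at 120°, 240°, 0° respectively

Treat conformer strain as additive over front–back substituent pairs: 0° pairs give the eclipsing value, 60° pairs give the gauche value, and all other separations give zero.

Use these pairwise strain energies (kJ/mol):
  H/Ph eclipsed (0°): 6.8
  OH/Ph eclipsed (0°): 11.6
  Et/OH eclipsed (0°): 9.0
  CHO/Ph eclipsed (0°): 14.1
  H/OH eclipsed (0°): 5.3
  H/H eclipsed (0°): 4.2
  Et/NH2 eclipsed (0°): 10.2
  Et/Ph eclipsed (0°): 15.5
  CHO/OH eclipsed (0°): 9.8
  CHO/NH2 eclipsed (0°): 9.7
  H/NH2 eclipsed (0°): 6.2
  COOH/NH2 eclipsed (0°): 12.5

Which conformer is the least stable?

A (eclipsed): H–NH2 eclipsed, CHO–OH eclipsed, Et–Ph eclipsed; 6.2 + 9.8 + 15.5 = 31.5 kJ/mol.
B (eclipsed): H–Ph eclipsed, CHO–NH2 eclipsed, Et–OH eclipsed; 6.8 + 9.7 + 9.0 = 25.5 kJ/mol.
A has the highest total (31.5 kJ/mol).

A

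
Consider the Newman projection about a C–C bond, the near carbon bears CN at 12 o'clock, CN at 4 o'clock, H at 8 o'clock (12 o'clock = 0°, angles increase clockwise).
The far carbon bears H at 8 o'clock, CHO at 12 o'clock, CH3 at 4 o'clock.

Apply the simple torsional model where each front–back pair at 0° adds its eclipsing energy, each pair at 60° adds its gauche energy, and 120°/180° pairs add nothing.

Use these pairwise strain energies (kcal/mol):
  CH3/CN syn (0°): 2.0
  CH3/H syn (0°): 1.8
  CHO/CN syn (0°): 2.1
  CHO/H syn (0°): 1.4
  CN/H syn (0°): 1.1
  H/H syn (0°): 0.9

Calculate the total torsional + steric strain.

5.0 kcal/mol

This conformer (eclipsed): CN–CHO eclipsed, CN–CH3 eclipsed, H–H eclipsed; 2.1 + 2.0 + 0.9 = 5.0 kcal/mol.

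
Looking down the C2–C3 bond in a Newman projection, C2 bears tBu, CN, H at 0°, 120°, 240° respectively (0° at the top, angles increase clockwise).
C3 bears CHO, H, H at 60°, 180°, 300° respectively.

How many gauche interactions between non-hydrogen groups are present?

2

Non-H gauche pairs: tBu(0°)/CHO(60°); CN(120°)/CHO(60°) — 2 interactions.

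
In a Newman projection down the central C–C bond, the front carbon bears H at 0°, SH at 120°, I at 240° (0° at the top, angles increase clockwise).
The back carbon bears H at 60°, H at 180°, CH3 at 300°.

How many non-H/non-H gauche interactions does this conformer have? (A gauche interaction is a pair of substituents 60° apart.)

Non-H gauche pairs: I(240°)/CH3(300°) — 1 interaction.

1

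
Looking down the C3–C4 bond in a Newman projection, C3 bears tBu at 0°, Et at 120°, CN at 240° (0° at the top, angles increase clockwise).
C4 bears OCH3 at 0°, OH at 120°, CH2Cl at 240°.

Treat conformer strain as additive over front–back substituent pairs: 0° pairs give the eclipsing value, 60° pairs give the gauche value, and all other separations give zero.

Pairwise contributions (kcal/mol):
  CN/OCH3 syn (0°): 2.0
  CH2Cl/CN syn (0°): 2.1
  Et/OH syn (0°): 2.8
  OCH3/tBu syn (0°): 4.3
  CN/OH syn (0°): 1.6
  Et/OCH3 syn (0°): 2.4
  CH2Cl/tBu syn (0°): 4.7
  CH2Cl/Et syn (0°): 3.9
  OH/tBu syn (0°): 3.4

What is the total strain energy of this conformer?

9.2 kcal/mol

This conformer (eclipsed): tBu(0°)/OCH3(0°) eclipsed 4.3; Et(120°)/OH(120°) eclipsed 2.8; CN(240°)/CH2Cl(240°) eclipsed 2.1 → 9.2 kcal/mol.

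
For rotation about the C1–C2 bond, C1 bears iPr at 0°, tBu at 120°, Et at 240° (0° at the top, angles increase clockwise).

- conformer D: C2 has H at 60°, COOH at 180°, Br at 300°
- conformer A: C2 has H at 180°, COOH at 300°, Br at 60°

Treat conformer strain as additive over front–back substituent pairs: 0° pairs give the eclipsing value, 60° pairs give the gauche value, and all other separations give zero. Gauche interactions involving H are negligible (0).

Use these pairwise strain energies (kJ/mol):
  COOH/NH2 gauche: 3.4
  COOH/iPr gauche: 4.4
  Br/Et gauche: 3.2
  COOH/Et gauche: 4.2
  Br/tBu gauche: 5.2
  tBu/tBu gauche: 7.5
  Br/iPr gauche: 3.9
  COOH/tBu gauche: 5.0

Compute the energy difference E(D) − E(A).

D (staggered): iPr(0°)/Br(300°) gauche 3.9; tBu(120°)/COOH(180°) gauche 5.0; Et(240°)/COOH(180°) gauche 4.2; Et(240°)/Br(300°) gauche 3.2 → 16.3 kJ/mol.
A (staggered): iPr(0°)/COOH(300°) gauche 4.4; iPr(0°)/Br(60°) gauche 3.9; tBu(120°)/Br(60°) gauche 5.2; Et(240°)/COOH(300°) gauche 4.2 → 17.7 kJ/mol.
E(D) − E(A) = 16.3 − 17.7 = -1.4 kJ/mol.

-1.4 kJ/mol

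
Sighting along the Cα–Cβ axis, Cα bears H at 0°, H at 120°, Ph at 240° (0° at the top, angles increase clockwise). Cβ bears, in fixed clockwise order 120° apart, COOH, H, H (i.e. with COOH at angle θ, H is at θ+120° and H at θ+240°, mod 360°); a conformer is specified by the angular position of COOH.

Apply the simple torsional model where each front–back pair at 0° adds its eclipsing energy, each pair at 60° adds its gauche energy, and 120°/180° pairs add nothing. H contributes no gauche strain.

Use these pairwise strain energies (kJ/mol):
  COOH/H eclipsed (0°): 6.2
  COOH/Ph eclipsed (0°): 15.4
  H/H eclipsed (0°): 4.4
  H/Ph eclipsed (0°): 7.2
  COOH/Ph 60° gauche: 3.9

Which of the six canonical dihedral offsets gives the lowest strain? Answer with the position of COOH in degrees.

60°

COOH at 0° is eclipsed. H at 0° is eclipsed with COOH at 0° (6.2); H at 120° is eclipsed with H at 120° (4.4); Ph at 240° is eclipsed with H at 240° (7.2). Total 17.8 kJ/mol.
COOH at 60° (staggered): no non-H gauche contacts → 0.0 kJ/mol.
COOH at 120° is eclipsed. H at 0° is eclipsed with H at 0° (4.4); H at 120° is eclipsed with COOH at 120° (6.2); Ph at 240° is eclipsed with H at 240° (7.2). Total 17.8 kJ/mol.
COOH at 180° is staggered. Ph at 240° is gauche with COOH at 180° (3.9). Total 3.9 kJ/mol.
COOH at 240° is eclipsed. H at 0° is eclipsed with H at 0° (4.4); H at 120° is eclipsed with H at 120° (4.4); Ph at 240° is eclipsed with COOH at 240° (15.4). Total 24.2 kJ/mol.
COOH at 300° is staggered. Ph at 240° is gauche with COOH at 300° (3.9). Total 3.9 kJ/mol.
The minimum (0.0 kJ/mol) occurs with COOH at 60°.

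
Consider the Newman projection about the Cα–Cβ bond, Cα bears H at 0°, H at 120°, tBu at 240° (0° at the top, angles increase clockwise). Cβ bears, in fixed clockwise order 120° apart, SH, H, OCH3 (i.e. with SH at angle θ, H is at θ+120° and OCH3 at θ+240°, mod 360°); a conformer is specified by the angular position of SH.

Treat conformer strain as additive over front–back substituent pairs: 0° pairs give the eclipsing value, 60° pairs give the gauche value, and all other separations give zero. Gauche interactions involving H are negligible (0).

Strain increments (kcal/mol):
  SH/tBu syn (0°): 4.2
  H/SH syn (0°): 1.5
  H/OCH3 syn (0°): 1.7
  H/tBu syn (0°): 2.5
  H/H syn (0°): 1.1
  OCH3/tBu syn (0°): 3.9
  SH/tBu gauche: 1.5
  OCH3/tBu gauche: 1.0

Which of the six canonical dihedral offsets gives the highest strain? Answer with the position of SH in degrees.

240°

SH at 0° (eclipsed): H–SH eclipsed, H–H eclipsed, tBu–OCH3 eclipsed; 1.5 + 1.1 + 3.9 = 6.5 kcal/mol.
SH at 60° (staggered): tBu–OCH3 gauche; 1.0 = 1.0 kcal/mol.
SH at 120° (eclipsed): H–OCH3 eclipsed, H–SH eclipsed, tBu–H eclipsed; 1.7 + 1.5 + 2.5 = 5.7 kcal/mol.
SH at 180° (staggered): tBu–SH gauche; 1.5 = 1.5 kcal/mol.
SH at 240° (eclipsed): H–H eclipsed, H–OCH3 eclipsed, tBu–SH eclipsed; 1.1 + 1.7 + 4.2 = 7.0 kcal/mol.
SH at 300° (staggered): tBu–SH gauche, tBu–OCH3 gauche; 1.5 + 1.0 = 2.5 kcal/mol.
The maximum (7.0 kcal/mol) occurs with SH at 240°.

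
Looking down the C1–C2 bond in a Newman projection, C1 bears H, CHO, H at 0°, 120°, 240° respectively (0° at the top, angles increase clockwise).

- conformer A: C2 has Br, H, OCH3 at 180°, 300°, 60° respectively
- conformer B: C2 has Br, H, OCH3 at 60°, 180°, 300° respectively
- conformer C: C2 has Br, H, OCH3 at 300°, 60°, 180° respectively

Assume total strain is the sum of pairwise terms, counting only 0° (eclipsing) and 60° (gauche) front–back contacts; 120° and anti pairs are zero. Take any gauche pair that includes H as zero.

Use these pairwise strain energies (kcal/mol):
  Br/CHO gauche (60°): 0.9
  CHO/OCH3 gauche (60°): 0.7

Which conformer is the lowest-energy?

C

A is staggered. CHO at 120° is gauche with Br at 180° (0.9); CHO at 120° is gauche with OCH3 at 60° (0.7). Total 1.6 kcal/mol.
B is staggered. CHO at 120° is gauche with Br at 60° (0.9). Total 0.9 kcal/mol.
C is staggered. CHO at 120° is gauche with OCH3 at 180° (0.7). Total 0.7 kcal/mol.
C has the lowest total (0.7 kcal/mol).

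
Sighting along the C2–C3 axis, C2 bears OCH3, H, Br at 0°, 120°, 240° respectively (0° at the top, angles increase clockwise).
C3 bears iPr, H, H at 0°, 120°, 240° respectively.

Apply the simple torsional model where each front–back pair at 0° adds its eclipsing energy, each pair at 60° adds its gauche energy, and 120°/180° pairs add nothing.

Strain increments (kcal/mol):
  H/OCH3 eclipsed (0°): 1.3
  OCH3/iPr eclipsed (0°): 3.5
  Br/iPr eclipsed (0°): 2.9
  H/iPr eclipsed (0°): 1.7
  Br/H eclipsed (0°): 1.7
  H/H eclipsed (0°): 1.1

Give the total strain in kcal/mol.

6.3 kcal/mol

This conformer (eclipsed): OCH3(0°)/iPr(0°) eclipsed 3.5; H(120°)/H(120°) eclipsed 1.1; Br(240°)/H(240°) eclipsed 1.7 → 6.3 kcal/mol.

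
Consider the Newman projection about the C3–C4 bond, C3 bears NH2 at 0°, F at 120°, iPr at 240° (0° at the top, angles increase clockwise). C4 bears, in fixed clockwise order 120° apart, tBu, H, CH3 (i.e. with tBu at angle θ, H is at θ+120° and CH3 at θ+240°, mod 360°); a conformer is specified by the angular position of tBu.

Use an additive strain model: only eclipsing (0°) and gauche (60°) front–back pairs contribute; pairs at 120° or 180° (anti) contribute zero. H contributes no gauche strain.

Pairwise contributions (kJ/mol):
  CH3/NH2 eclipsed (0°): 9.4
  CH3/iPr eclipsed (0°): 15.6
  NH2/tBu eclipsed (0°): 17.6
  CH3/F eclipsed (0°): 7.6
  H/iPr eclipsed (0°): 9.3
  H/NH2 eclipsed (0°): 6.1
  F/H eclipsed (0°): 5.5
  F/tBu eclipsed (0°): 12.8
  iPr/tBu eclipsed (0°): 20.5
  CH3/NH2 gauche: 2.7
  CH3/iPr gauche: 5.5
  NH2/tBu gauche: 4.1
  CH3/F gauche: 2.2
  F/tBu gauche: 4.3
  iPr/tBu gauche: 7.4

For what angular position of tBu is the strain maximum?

0°

tBu at 0° (eclipsed): NH2(0°)/tBu(0°) eclipsed 17.6; F(120°)/H(120°) eclipsed 5.5; iPr(240°)/CH3(240°) eclipsed 15.6 → 38.7 kJ/mol.
tBu at 60° (staggered): NH2(0°)/tBu(60°) gauche 4.1; NH2(0°)/CH3(300°) gauche 2.7; F(120°)/tBu(60°) gauche 4.3; iPr(240°)/CH3(300°) gauche 5.5 → 16.6 kJ/mol.
tBu at 120° (eclipsed): NH2(0°)/CH3(0°) eclipsed 9.4; F(120°)/tBu(120°) eclipsed 12.8; iPr(240°)/H(240°) eclipsed 9.3 → 31.5 kJ/mol.
tBu at 180° (staggered): NH2(0°)/CH3(60°) gauche 2.7; F(120°)/tBu(180°) gauche 4.3; F(120°)/CH3(60°) gauche 2.2; iPr(240°)/tBu(180°) gauche 7.4 → 16.6 kJ/mol.
tBu at 240° (eclipsed): NH2(0°)/H(0°) eclipsed 6.1; F(120°)/CH3(120°) eclipsed 7.6; iPr(240°)/tBu(240°) eclipsed 20.5 → 34.2 kJ/mol.
tBu at 300° (staggered): NH2(0°)/tBu(300°) gauche 4.1; F(120°)/CH3(180°) gauche 2.2; iPr(240°)/tBu(300°) gauche 7.4; iPr(240°)/CH3(180°) gauche 5.5 → 19.2 kJ/mol.
The maximum (38.7 kJ/mol) occurs with tBu at 0°.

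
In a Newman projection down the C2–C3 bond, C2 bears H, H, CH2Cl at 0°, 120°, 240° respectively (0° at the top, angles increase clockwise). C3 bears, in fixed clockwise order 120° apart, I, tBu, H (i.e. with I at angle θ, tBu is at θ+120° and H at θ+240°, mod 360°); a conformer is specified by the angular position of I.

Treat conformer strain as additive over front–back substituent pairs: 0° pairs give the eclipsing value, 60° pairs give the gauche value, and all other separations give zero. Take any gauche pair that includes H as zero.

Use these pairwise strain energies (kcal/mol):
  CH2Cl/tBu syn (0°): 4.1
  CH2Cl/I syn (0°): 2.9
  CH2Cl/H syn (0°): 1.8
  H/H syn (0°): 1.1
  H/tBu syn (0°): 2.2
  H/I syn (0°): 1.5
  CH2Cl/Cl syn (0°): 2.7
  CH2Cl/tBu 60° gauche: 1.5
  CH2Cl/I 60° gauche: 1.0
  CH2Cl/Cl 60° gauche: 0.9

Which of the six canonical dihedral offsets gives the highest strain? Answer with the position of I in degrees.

I at 0° (eclipsed): H–I eclipsed, H–tBu eclipsed, CH2Cl–H eclipsed; 1.5 + 2.2 + 1.8 = 5.5 kcal/mol.
I at 60° (staggered): CH2Cl–tBu gauche; 1.5 = 1.5 kcal/mol.
I at 120° (eclipsed): H–H eclipsed, H–I eclipsed, CH2Cl–tBu eclipsed; 1.1 + 1.5 + 4.1 = 6.7 kcal/mol.
I at 180° (staggered): CH2Cl–I gauche, CH2Cl–tBu gauche; 1.0 + 1.5 = 2.5 kcal/mol.
I at 240° (eclipsed): H–tBu eclipsed, H–H eclipsed, CH2Cl–I eclipsed; 2.2 + 1.1 + 2.9 = 6.2 kcal/mol.
I at 300° (staggered): CH2Cl–I gauche; 1.0 = 1.0 kcal/mol.
The maximum (6.7 kcal/mol) occurs with I at 120°.

120°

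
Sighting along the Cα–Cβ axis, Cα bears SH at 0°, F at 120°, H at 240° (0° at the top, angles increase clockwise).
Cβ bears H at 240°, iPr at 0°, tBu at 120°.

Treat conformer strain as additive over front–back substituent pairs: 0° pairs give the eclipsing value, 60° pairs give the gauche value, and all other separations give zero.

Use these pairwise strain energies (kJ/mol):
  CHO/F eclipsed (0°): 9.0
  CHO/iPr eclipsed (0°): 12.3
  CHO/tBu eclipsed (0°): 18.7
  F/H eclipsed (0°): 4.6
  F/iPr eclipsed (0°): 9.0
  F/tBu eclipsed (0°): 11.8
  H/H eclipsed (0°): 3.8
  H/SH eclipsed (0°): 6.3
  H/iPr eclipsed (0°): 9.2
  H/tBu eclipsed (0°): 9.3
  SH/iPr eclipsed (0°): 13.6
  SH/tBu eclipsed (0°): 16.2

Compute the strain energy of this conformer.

This conformer (eclipsed): SH–iPr eclipsed, F–tBu eclipsed, H–H eclipsed; 13.6 + 11.8 + 3.8 = 29.2 kJ/mol.

29.2 kJ/mol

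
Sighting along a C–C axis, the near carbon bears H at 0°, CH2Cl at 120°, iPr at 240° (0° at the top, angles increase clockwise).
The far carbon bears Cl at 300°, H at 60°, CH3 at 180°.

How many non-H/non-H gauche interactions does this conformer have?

3

Non-H gauche pairs: CH2Cl(120°)/CH3(180°); iPr(240°)/Cl(300°); iPr(240°)/CH3(180°) — 3 interactions.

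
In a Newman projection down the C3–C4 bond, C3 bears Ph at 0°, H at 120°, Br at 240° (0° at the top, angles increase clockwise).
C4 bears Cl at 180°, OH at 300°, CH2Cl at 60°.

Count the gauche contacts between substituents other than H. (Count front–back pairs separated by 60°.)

Non-H gauche pairs: Ph(0°)/OH(300°); Ph(0°)/CH2Cl(60°); Br(240°)/Cl(180°); Br(240°)/OH(300°) — 4 interactions.

4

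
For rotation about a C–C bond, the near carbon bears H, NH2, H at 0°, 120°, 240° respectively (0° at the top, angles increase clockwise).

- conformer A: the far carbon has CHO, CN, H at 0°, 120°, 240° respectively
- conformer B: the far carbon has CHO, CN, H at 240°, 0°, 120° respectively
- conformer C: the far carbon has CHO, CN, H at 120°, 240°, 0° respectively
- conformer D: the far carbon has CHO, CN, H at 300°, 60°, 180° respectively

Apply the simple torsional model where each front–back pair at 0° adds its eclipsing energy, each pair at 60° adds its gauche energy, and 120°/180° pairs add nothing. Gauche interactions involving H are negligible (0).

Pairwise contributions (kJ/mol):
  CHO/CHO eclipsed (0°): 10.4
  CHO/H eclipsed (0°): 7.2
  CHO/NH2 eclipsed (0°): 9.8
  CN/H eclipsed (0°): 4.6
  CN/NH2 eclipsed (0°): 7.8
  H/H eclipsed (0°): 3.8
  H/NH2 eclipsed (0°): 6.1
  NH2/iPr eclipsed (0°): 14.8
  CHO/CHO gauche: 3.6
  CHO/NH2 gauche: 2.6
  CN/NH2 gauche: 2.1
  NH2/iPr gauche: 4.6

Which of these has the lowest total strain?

D

A is eclipsed. H at 0° is eclipsed with CHO at 0° (7.2); NH2 at 120° is eclipsed with CN at 120° (7.8); H at 240° is eclipsed with H at 240° (3.8). Total 18.8 kJ/mol.
B is eclipsed. H at 0° is eclipsed with CN at 0° (4.6); NH2 at 120° is eclipsed with H at 120° (6.1); H at 240° is eclipsed with CHO at 240° (7.2). Total 17.9 kJ/mol.
C is eclipsed. H at 0° is eclipsed with H at 0° (3.8); NH2 at 120° is eclipsed with CHO at 120° (9.8); H at 240° is eclipsed with CN at 240° (4.6). Total 18.2 kJ/mol.
D is staggered. NH2 at 120° is gauche with CN at 60° (2.1). Total 2.1 kJ/mol.
D has the lowest total (2.1 kJ/mol).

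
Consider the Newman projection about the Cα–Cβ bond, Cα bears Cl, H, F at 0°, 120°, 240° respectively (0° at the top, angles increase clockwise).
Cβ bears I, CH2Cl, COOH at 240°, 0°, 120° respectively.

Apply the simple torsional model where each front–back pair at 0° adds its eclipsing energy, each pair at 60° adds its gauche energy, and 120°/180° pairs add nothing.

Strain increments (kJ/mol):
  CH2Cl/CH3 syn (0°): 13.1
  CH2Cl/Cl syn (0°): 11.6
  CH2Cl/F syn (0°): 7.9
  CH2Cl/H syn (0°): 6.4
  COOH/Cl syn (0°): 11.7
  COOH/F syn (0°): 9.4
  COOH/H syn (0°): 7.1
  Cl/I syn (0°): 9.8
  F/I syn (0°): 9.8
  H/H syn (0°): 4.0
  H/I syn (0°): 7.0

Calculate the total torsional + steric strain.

This conformer is eclipsed. Cl at 0° is eclipsed with CH2Cl at 0° (11.6); H at 120° is eclipsed with COOH at 120° (7.1); F at 240° is eclipsed with I at 240° (9.8). Total 28.5 kJ/mol.

28.5 kJ/mol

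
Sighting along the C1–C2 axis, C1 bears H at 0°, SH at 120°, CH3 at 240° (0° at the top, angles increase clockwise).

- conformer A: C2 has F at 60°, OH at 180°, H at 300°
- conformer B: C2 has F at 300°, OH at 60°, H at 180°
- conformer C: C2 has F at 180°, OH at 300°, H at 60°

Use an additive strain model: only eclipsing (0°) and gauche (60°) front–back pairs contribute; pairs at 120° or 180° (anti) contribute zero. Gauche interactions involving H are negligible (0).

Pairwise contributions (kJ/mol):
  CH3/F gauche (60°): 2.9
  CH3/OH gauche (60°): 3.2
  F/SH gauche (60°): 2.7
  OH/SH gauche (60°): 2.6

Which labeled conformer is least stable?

A (staggered): SH(120°)/F(60°) gauche 2.7; SH(120°)/OH(180°) gauche 2.6; CH3(240°)/OH(180°) gauche 3.2 → 8.5 kJ/mol.
B (staggered): SH(120°)/OH(60°) gauche 2.6; CH3(240°)/F(300°) gauche 2.9 → 5.5 kJ/mol.
C (staggered): SH(120°)/F(180°) gauche 2.7; CH3(240°)/F(180°) gauche 2.9; CH3(240°)/OH(300°) gauche 3.2 → 8.8 kJ/mol.
C has the highest total (8.8 kJ/mol).

C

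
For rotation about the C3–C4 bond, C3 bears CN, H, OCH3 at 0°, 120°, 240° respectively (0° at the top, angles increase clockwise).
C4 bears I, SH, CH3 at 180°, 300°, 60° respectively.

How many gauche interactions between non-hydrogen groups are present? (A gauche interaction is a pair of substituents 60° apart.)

4

Non-H gauche pairs: CN(0°)/SH(300°); CN(0°)/CH3(60°); OCH3(240°)/I(180°); OCH3(240°)/SH(300°) — 4 interactions.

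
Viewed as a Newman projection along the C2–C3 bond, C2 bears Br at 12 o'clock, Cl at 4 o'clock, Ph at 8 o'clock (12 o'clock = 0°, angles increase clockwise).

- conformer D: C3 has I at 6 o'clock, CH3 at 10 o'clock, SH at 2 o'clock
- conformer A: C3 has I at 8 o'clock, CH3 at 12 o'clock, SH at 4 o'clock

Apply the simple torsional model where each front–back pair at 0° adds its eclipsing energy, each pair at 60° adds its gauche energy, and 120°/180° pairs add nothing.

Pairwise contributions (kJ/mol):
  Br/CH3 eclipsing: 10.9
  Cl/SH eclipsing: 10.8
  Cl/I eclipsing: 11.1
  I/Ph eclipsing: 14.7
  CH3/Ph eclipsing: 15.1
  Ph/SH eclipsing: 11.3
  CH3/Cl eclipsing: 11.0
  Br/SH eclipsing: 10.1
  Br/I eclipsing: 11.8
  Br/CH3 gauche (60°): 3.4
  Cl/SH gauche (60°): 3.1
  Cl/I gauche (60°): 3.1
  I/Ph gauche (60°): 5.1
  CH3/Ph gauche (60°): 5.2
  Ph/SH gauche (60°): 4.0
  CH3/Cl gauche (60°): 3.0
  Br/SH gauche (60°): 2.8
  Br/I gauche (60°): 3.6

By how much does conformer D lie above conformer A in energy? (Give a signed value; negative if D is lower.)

-13.7 kJ/mol

D (staggered): Br(0°)/CH3(300°) gauche 3.4; Br(0°)/SH(60°) gauche 2.8; Cl(120°)/I(180°) gauche 3.1; Cl(120°)/SH(60°) gauche 3.1; Ph(240°)/I(180°) gauche 5.1; Ph(240°)/CH3(300°) gauche 5.2 → 22.7 kJ/mol.
A (eclipsed): Br(0°)/CH3(0°) eclipsed 10.9; Cl(120°)/SH(120°) eclipsed 10.8; Ph(240°)/I(240°) eclipsed 14.7 → 36.4 kJ/mol.
E(D) − E(A) = 22.7 − 36.4 = -13.7 kJ/mol.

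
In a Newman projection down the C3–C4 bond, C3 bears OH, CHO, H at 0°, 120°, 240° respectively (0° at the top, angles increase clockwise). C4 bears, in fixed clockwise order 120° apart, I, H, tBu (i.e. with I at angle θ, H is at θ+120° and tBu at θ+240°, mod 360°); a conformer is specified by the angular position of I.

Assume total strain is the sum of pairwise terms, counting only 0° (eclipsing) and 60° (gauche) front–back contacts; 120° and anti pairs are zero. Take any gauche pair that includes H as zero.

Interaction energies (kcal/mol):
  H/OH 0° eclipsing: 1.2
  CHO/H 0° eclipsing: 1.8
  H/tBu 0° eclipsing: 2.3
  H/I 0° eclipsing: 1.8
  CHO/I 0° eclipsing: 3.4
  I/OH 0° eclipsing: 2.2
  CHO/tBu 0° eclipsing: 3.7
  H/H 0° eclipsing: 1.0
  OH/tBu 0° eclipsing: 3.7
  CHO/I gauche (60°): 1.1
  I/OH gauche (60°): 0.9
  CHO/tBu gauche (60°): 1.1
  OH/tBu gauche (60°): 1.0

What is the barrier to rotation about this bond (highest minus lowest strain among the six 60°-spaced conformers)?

I at 0° (eclipsed): OH(0°)/I(0°) eclipsed 2.2; CHO(120°)/H(120°) eclipsed 1.8; H(240°)/tBu(240°) eclipsed 2.3 → 6.3 kcal/mol.
I at 60° (staggered): OH(0°)/I(60°) gauche 0.9; OH(0°)/tBu(300°) gauche 1.0; CHO(120°)/I(60°) gauche 1.1 → 3.0 kcal/mol.
I at 120° (eclipsed): OH(0°)/tBu(0°) eclipsed 3.7; CHO(120°)/I(120°) eclipsed 3.4; H(240°)/H(240°) eclipsed 1.0 → 8.1 kcal/mol.
I at 180° (staggered): OH(0°)/tBu(60°) gauche 1.0; CHO(120°)/I(180°) gauche 1.1; CHO(120°)/tBu(60°) gauche 1.1 → 3.2 kcal/mol.
I at 240° (eclipsed): OH(0°)/H(0°) eclipsed 1.2; CHO(120°)/tBu(120°) eclipsed 3.7; H(240°)/I(240°) eclipsed 1.8 → 6.7 kcal/mol.
I at 300° (staggered): OH(0°)/I(300°) gauche 0.9; CHO(120°)/tBu(180°) gauche 1.1 → 2.0 kcal/mol.
Max at 120° (8.1 kcal/mol), min at 300° (2.0 kcal/mol); barrier = 6.1 kcal/mol.

6.1 kcal/mol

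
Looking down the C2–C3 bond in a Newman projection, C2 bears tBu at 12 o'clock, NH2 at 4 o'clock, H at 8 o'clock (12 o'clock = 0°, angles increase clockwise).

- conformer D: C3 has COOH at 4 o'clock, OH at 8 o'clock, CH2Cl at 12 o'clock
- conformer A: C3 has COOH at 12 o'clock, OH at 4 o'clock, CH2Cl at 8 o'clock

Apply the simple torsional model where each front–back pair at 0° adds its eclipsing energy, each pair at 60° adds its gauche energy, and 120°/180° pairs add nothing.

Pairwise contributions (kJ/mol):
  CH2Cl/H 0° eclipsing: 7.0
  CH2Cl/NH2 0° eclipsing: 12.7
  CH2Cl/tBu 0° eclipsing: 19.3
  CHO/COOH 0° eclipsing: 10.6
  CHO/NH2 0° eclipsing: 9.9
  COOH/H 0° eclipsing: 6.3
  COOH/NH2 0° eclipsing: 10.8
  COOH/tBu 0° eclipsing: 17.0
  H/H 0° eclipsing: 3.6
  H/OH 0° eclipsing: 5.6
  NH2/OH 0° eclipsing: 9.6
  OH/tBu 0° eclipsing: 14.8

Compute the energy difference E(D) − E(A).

D (eclipsed): tBu–CH2Cl eclipsed, NH2–COOH eclipsed, H–OH eclipsed; 19.3 + 10.8 + 5.6 = 35.7 kJ/mol.
A (eclipsed): tBu–COOH eclipsed, NH2–OH eclipsed, H–CH2Cl eclipsed; 17.0 + 9.6 + 7.0 = 33.6 kJ/mol.
E(D) − E(A) = 35.7 − 33.6 = +2.1 kJ/mol.

+2.1 kJ/mol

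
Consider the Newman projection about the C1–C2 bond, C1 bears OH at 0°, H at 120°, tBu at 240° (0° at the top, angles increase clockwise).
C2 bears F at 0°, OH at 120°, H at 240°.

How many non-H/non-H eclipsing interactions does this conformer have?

Non-H eclipsing pairs: OH(0°)/F(0°) — 1 interaction.

1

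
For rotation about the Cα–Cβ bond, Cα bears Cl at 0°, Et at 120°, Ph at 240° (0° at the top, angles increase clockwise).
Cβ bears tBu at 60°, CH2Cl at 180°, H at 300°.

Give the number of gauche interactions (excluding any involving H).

4

Non-H gauche pairs: Cl(0°)/tBu(60°); Et(120°)/tBu(60°); Et(120°)/CH2Cl(180°); Ph(240°)/CH2Cl(180°) — 4 interactions.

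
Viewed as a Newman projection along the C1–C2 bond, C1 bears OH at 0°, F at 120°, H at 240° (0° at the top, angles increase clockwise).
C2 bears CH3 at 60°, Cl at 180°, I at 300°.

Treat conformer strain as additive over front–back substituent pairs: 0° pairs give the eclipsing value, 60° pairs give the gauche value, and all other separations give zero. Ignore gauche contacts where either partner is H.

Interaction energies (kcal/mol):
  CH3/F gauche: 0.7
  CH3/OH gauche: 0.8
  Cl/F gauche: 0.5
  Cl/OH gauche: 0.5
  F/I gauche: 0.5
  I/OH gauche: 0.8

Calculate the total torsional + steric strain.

2.8 kcal/mol

This conformer (staggered): OH(0°)/CH3(60°) gauche 0.8; OH(0°)/I(300°) gauche 0.8; F(120°)/CH3(60°) gauche 0.7; F(120°)/Cl(180°) gauche 0.5 → 2.8 kcal/mol.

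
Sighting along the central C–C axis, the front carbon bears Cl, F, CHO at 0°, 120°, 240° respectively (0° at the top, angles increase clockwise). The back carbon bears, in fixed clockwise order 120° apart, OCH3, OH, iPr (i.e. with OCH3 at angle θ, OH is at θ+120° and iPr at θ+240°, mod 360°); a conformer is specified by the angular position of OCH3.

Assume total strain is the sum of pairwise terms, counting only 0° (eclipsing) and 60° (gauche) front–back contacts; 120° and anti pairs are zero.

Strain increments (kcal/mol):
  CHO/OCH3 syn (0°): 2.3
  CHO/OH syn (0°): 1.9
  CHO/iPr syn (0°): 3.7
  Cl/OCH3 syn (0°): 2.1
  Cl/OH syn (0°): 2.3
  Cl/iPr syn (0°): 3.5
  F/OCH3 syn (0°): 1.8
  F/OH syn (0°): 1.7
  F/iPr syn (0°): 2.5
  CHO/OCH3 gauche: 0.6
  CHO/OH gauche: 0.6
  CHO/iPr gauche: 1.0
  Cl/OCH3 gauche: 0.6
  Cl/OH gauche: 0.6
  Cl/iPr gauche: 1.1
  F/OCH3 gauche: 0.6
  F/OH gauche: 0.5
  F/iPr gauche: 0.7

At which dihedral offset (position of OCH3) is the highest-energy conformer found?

0°

OCH3 at 0° (eclipsed): Cl–OCH3 eclipsed, F–OH eclipsed, CHO–iPr eclipsed; 2.1 + 1.7 + 3.7 = 7.5 kcal/mol.
OCH3 at 60° (staggered): Cl–OCH3 gauche, Cl–iPr gauche, F–OCH3 gauche, F–OH gauche, CHO–OH gauche, CHO–iPr gauche; 0.6 + 1.1 + 0.6 + 0.5 + 0.6 + 1.0 = 4.4 kcal/mol.
OCH3 at 120° (eclipsed): Cl–iPr eclipsed, F–OCH3 eclipsed, CHO–OH eclipsed; 3.5 + 1.8 + 1.9 = 7.2 kcal/mol.
OCH3 at 180° (staggered): Cl–OH gauche, Cl–iPr gauche, F–OCH3 gauche, F–iPr gauche, CHO–OCH3 gauche, CHO–OH gauche; 0.6 + 1.1 + 0.6 + 0.7 + 0.6 + 0.6 = 4.2 kcal/mol.
OCH3 at 240° (eclipsed): Cl–OH eclipsed, F–iPr eclipsed, CHO–OCH3 eclipsed; 2.3 + 2.5 + 2.3 = 7.1 kcal/mol.
OCH3 at 300° (staggered): Cl–OCH3 gauche, Cl–OH gauche, F–OH gauche, F–iPr gauche, CHO–OCH3 gauche, CHO–iPr gauche; 0.6 + 0.6 + 0.5 + 0.7 + 0.6 + 1.0 = 4.0 kcal/mol.
The maximum (7.5 kcal/mol) occurs with OCH3 at 0°.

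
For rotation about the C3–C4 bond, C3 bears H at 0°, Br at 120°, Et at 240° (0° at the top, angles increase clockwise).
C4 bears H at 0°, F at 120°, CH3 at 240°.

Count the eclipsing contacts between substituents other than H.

Non-H eclipsing pairs: Br(120°)/F(120°); Et(240°)/CH3(240°) — 2 interactions.

2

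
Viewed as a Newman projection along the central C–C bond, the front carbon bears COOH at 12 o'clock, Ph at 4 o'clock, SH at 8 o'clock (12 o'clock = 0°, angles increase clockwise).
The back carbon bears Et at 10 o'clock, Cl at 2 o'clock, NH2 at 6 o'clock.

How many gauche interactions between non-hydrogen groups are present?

Non-H gauche pairs: COOH(0°)/Et(300°); COOH(0°)/Cl(60°); Ph(120°)/Cl(60°); Ph(120°)/NH2(180°); SH(240°)/Et(300°); SH(240°)/NH2(180°) — 6 interactions.

6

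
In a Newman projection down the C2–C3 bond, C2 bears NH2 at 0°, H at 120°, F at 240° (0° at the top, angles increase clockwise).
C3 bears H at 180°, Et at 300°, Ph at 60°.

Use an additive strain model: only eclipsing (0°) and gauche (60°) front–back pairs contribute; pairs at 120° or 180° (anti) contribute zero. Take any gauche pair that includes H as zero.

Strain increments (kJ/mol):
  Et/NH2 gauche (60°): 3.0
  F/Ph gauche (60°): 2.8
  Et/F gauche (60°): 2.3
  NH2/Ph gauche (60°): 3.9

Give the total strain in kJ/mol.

9.2 kJ/mol

This conformer is staggered. NH2 at 0° is gauche with Et at 300° (3.0); NH2 at 0° is gauche with Ph at 60° (3.9); F at 240° is gauche with Et at 300° (2.3). Total 9.2 kJ/mol.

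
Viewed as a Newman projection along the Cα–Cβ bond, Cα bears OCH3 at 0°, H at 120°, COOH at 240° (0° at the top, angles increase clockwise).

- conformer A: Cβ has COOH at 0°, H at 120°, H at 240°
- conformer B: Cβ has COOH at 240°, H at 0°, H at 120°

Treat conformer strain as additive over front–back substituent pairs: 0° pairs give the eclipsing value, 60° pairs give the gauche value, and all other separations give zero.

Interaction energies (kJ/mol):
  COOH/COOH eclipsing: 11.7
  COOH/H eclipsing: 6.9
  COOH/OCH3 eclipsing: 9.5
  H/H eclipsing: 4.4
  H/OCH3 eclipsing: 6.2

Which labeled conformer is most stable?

A

A (eclipsed): OCH3(0°)/COOH(0°) eclipsed 9.5; H(120°)/H(120°) eclipsed 4.4; COOH(240°)/H(240°) eclipsed 6.9 → 20.8 kJ/mol.
B (eclipsed): OCH3(0°)/H(0°) eclipsed 6.2; H(120°)/H(120°) eclipsed 4.4; COOH(240°)/COOH(240°) eclipsed 11.7 → 22.3 kJ/mol.
A has the lowest total (20.8 kJ/mol).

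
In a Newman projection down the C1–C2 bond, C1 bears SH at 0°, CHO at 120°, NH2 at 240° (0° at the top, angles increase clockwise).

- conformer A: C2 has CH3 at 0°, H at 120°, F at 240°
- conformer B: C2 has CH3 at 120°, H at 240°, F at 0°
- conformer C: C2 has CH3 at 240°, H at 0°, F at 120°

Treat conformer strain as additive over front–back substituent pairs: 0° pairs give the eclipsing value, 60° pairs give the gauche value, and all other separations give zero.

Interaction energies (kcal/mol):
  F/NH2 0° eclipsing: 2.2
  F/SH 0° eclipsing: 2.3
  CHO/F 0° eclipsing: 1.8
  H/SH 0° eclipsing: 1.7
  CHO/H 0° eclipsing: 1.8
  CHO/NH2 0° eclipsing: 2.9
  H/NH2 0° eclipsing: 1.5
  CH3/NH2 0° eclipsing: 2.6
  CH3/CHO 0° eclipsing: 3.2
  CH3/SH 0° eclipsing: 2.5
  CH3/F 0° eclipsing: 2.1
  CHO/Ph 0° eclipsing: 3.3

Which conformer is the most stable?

A (eclipsed): SH–CH3 eclipsed, CHO–H eclipsed, NH2–F eclipsed; 2.5 + 1.8 + 2.2 = 6.5 kcal/mol.
B (eclipsed): SH–F eclipsed, CHO–CH3 eclipsed, NH2–H eclipsed; 2.3 + 3.2 + 1.5 = 7.0 kcal/mol.
C (eclipsed): SH–H eclipsed, CHO–F eclipsed, NH2–CH3 eclipsed; 1.7 + 1.8 + 2.6 = 6.1 kcal/mol.
C has the lowest total (6.1 kcal/mol).

C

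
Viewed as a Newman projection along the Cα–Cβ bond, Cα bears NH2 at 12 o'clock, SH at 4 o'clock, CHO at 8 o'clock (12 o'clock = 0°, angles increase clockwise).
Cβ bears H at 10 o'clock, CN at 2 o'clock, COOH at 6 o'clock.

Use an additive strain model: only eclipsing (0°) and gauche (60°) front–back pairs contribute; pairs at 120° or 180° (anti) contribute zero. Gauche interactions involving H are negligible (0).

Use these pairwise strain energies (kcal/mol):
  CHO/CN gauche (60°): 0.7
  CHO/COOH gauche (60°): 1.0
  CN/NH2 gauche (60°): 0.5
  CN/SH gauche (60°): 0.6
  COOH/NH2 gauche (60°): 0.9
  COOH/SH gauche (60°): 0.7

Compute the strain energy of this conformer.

2.8 kcal/mol

This conformer is staggered. NH2 at 0° is gauche with CN at 60° (0.5); SH at 120° is gauche with CN at 60° (0.6); SH at 120° is gauche with COOH at 180° (0.7); CHO at 240° is gauche with COOH at 180° (1.0). Total 2.8 kcal/mol.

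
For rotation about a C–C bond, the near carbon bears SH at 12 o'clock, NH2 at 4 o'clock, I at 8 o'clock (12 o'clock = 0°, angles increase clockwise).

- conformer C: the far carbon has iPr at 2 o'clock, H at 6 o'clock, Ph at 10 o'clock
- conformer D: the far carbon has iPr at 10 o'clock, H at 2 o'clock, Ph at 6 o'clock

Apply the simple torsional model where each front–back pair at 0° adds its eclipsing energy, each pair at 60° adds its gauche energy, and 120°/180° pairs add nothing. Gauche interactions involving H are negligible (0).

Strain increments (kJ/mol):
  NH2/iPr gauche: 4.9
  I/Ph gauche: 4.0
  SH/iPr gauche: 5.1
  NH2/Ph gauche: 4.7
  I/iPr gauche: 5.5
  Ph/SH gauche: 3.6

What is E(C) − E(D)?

-1.7 kJ/mol

C is staggered. SH at 0° is gauche with iPr at 60° (5.1); SH at 0° is gauche with Ph at 300° (3.6); NH2 at 120° is gauche with iPr at 60° (4.9); I at 240° is gauche with Ph at 300° (4.0). Total 17.6 kJ/mol.
D is staggered. SH at 0° is gauche with iPr at 300° (5.1); NH2 at 120° is gauche with Ph at 180° (4.7); I at 240° is gauche with iPr at 300° (5.5); I at 240° is gauche with Ph at 180° (4.0). Total 19.3 kJ/mol.
E(C) − E(D) = 17.6 − 19.3 = -1.7 kJ/mol.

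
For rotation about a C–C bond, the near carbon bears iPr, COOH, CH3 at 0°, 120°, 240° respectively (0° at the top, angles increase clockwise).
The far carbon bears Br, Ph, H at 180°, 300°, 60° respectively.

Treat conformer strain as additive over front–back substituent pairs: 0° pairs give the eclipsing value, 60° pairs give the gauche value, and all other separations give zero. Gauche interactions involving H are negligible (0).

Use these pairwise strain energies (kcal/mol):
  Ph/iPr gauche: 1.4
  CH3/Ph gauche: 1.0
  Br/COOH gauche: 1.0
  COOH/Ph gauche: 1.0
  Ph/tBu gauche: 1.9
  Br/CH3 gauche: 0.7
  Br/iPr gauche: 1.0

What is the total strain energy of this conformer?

This conformer (staggered): iPr(0°)/Ph(300°) gauche 1.4; COOH(120°)/Br(180°) gauche 1.0; CH3(240°)/Br(180°) gauche 0.7; CH3(240°)/Ph(300°) gauche 1.0 → 4.1 kcal/mol.

4.1 kcal/mol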